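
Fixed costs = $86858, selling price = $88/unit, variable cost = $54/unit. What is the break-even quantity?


Formula: BEQ = Fixed Costs / (Price - Variable Cost)
Contribution margin = $88 - $54 = $34/unit
BEQ = ceil($86858 / $34/unit) = ceil(2554.65) = 2555 units

2555 units


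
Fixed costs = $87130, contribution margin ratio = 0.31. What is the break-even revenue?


Formula: BER = Fixed Costs / Contribution Margin Ratio
BER = $87130 / 0.31
BER = $281064.52 (to the nearest cent)

$281064.52


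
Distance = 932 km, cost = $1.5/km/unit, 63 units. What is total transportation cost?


TC = dist * cost * units = 932 * 1.5 * 63 = $88074.00

$88074.00


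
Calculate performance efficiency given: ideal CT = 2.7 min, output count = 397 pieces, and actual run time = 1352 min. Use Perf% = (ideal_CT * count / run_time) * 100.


Formula: Performance = (Ideal CT * Total Count) / Run Time * 100
Ideal output time = 2.7 * 397 = 1071.9 min
Performance = 1071.9 / 1352 * 100 = 79.3%

79.3%


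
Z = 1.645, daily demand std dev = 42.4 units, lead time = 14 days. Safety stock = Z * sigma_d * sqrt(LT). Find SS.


Formula: SS = z * sigma_d * sqrt(LT)
sqrt(LT) = sqrt(14) = 3.7417
SS = 1.645 * 42.4 * 3.7417
SS = 261.0 units

261.0 units


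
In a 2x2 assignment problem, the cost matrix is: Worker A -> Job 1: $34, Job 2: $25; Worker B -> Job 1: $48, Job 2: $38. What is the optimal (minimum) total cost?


Option 1: A->1 + B->2 = $34 + $38 = $72
Option 2: A->2 + B->1 = $25 + $48 = $73
Min cost = min($72, $73) = $72

$72


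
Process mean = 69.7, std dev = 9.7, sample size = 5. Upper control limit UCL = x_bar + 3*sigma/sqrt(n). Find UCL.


UCL = 69.7 + 3 * 9.7 / sqrt(5)

82.71


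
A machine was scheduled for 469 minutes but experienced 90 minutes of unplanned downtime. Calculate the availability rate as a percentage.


Formula: Availability = (Planned Time - Downtime) / Planned Time * 100
Uptime = 469 - 90 = 379 min
Availability = 379 / 469 * 100 = 80.8%

80.8%


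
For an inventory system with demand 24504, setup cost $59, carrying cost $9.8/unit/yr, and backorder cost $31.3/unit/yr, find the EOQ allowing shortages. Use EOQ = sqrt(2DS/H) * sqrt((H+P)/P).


Formula: EOQ* = sqrt(2DS/H) * sqrt((H+P)/P)
Base EOQ = sqrt(2*24504*59/9.8) = 543.18 units
Correction = sqrt((9.8+31.3)/31.3) = 1.14591
EOQ* = 543.18 * 1.14591 = 622.4 units

622.4 units


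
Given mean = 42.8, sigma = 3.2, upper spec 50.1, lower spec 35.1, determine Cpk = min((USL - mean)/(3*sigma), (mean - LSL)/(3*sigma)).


Cpu = (50.1 - 42.8) / (3 * 3.2) = 0.76
Cpl = (42.8 - 35.1) / (3 * 3.2) = 0.8
Cpk = min(0.76, 0.8) = 0.76

0.76


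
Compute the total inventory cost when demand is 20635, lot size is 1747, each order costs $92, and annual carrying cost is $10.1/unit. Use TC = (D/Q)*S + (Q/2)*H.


TC = 20635/1747 * 92 + 1747/2 * 10.1

$9909.02


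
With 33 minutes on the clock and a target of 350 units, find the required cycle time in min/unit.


Formula: CT = Available Time / Number of Units
CT = 33 min / 350 units
CT = 0.09 min/unit

0.09 min/unit


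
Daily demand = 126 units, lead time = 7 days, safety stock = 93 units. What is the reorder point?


Formula: ROP = (Daily Demand * Lead Time) + Safety Stock
Demand during lead time = 126 * 7 = 882 units
ROP = 882 + 93 = 975 units

975 units


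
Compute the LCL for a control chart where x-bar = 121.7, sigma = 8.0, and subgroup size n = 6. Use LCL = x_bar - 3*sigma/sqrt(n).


LCL = 121.7 - 3 * 8.0 / sqrt(6)

111.9


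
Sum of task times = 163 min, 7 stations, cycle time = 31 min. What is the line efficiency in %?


Formula: Efficiency = Sum of Task Times / (N_stations * CT) * 100
Total station capacity = 7 stations * 31 min = 217 min
Efficiency = 163 / 217 * 100 = 75.1%

75.1%


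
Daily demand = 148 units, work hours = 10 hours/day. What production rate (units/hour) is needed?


Formula: Production Rate = Daily Demand / Available Hours
Rate = 148 units/day / 10 hours/day
Rate = 14.8 units/hour

14.8 units/hour


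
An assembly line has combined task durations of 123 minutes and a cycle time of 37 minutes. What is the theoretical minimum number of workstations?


Formula: N_min = ceil(Sum of Task Times / Cycle Time)
N_min = ceil(123 min / 37 min) = ceil(3.3243)
N_min = 4 stations

4


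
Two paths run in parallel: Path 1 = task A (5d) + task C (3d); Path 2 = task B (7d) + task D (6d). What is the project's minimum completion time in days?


Path 1 = 5 + 3 = 8 days
Path 2 = 7 + 6 = 13 days
Duration = max(8, 13) = 13 days

13 days


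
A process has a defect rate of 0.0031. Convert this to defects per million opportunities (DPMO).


DPMO = defect_rate * 1000000 = 0.0031 * 1000000

3100


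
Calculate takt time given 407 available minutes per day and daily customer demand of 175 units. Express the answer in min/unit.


Formula: Takt Time = Available Production Time / Customer Demand
Takt = 407 min/day / 175 units/day
Takt = 2.33 min/unit

2.33 min/unit


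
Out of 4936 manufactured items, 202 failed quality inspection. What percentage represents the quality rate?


Formula: Quality Rate = Good Pieces / Total Pieces * 100
Good pieces = 4936 - 202 = 4734
QR = 4734 / 4936 * 100 = 95.9%

95.9%


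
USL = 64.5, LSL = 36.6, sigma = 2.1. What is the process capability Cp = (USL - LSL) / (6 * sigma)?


Cp = (64.5 - 36.6) / (6 * 2.1)

2.21


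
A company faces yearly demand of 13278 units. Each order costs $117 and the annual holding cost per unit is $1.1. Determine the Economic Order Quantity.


Formula: EOQ = sqrt(2 * D * S / H)
Numerator: 2 * 13278 * 117 = 3107052
2DS/H = 3107052 / 1.1 = 2824592.7
EOQ = sqrt(2824592.7) = 1680.7 units

1680.7 units


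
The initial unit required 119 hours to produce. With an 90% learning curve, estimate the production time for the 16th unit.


Formula: T_n = T_1 * (learning_rate)^(log2(n)) where learning_rate = rate/100
Doublings = log2(16) = 4
T_n = 119 * 0.9^4
T_n = 119 * 0.6561 = 78.1 hours

78.1 hours


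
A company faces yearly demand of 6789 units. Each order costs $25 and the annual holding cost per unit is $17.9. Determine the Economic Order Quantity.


Formula: EOQ = sqrt(2 * D * S / H)
Numerator: 2 * 6789 * 25 = 339450
2DS/H = 339450 / 17.9 = 18963.7
EOQ = sqrt(18963.7) = 137.7 units

137.7 units


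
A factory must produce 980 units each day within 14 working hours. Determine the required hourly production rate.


Formula: Production Rate = Daily Demand / Available Hours
Rate = 980 units/day / 14 hours/day
Rate = 70.0 units/hour

70.0 units/hour


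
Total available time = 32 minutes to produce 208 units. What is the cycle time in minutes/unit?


Formula: CT = Available Time / Number of Units
CT = 32 min / 208 units
CT = 0.15 min/unit

0.15 min/unit


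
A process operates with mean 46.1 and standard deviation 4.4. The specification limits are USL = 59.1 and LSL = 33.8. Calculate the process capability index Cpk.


Cpu = (59.1 - 46.1) / (3 * 4.4) = 0.98
Cpl = (46.1 - 33.8) / (3 * 4.4) = 0.93
Cpk = min(0.98, 0.93) = 0.93

0.93


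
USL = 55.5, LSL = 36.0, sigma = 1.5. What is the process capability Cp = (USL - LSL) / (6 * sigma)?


Cp = (55.5 - 36.0) / (6 * 1.5)

2.17


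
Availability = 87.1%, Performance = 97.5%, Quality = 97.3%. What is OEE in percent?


Formula: OEE = Availability * Performance * Quality / 10000
A * P = 87.1% * 97.5% / 100 = 84.92%
OEE = 84.92% * 97.3% / 100 = 82.6%

82.6%


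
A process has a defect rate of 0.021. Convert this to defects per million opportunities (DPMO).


DPMO = defect_rate * 1000000 = 0.021 * 1000000

21000


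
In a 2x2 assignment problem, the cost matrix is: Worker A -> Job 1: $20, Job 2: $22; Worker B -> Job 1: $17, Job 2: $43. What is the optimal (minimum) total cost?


Option 1: A->1 + B->2 = $20 + $43 = $63
Option 2: A->2 + B->1 = $22 + $17 = $39
Min cost = min($63, $39) = $39

$39


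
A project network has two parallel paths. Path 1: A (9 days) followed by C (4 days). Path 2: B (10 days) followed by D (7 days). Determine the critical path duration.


Path 1 = 9 + 4 = 13 days
Path 2 = 10 + 7 = 17 days
Duration = max(13, 17) = 17 days

17 days


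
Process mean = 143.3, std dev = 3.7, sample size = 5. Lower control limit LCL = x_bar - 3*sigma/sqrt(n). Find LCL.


LCL = 143.3 - 3 * 3.7 / sqrt(5)

138.34


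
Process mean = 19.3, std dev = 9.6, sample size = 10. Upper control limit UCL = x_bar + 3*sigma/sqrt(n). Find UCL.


UCL = 19.3 + 3 * 9.6 / sqrt(10)

28.41


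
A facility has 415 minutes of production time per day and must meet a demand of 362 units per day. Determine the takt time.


Formula: Takt Time = Available Production Time / Customer Demand
Takt = 415 min/day / 362 units/day
Takt = 1.15 min/unit

1.15 min/unit


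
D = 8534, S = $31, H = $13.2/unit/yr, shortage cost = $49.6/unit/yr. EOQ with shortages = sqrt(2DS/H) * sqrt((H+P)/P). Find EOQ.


Formula: EOQ* = sqrt(2DS/H) * sqrt((H+P)/P)
Base EOQ = sqrt(2*8534*31/13.2) = 200.21 units
Correction = sqrt((13.2+49.6)/49.6) = 1.12522
EOQ* = 200.21 * 1.12522 = 225.3 units

225.3 units


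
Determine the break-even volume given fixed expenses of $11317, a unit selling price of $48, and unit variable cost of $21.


Formula: BEQ = Fixed Costs / (Price - Variable Cost)
Contribution margin = $48 - $21 = $27/unit
BEQ = ceil($11317 / $27/unit) = ceil(419.15) = 420 units

420 units


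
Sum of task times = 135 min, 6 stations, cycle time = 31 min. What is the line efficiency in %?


Formula: Efficiency = Sum of Task Times / (N_stations * CT) * 100
Total station capacity = 6 stations * 31 min = 186 min
Efficiency = 135 / 186 * 100 = 72.6%

72.6%


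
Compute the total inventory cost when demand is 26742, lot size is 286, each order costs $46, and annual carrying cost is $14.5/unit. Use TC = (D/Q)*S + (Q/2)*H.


TC = 26742/286 * 46 + 286/2 * 14.5

$6374.66


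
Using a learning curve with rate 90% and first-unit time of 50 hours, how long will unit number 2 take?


Formula: T_n = T_1 * (learning_rate)^(log2(n)) where learning_rate = rate/100
Doublings = log2(2) = 1
T_n = 50 * 0.9^1
T_n = 50 * 0.9 = 45.0 hours

45.0 hours


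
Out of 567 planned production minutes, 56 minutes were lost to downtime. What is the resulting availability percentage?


Formula: Availability = (Planned Time - Downtime) / Planned Time * 100
Uptime = 567 - 56 = 511 min
Availability = 511 / 567 * 100 = 90.1%

90.1%


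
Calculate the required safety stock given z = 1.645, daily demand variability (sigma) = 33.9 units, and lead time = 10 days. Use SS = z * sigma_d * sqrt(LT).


Formula: SS = z * sigma_d * sqrt(LT)
sqrt(LT) = sqrt(10) = 3.1623
SS = 1.645 * 33.9 * 3.1623
SS = 176.3 units

176.3 units


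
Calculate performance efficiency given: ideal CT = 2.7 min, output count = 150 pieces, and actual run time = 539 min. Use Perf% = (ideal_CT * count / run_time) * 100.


Formula: Performance = (Ideal CT * Total Count) / Run Time * 100
Ideal output time = 2.7 * 150 = 405.0 min
Performance = 405.0 / 539 * 100 = 75.1%

75.1%


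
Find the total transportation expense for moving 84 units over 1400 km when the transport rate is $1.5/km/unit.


TC = dist * cost * units = 1400 * 1.5 * 84 = $176400.00

$176400.00


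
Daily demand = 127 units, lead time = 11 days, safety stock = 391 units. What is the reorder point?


Formula: ROP = (Daily Demand * Lead Time) + Safety Stock
Demand during lead time = 127 * 11 = 1397 units
ROP = 1397 + 391 = 1788 units

1788 units


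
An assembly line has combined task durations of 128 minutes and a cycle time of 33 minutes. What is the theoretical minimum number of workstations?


Formula: N_min = ceil(Sum of Task Times / Cycle Time)
N_min = ceil(128 min / 33 min) = ceil(3.8788)
N_min = 4 stations

4


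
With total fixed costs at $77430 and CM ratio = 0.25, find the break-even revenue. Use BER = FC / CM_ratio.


Formula: BER = Fixed Costs / Contribution Margin Ratio
BER = $77430 / 0.25
BER = $309720.00 (to the nearest cent)

$309720.00


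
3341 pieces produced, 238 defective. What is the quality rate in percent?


Formula: Quality Rate = Good Pieces / Total Pieces * 100
Good pieces = 3341 - 238 = 3103
QR = 3103 / 3341 * 100 = 92.9%

92.9%


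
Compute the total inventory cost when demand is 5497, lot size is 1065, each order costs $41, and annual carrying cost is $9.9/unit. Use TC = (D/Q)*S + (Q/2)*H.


TC = 5497/1065 * 41 + 1065/2 * 9.9

$5483.37


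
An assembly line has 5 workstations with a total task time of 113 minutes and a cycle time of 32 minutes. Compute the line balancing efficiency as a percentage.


Formula: Efficiency = Sum of Task Times / (N_stations * CT) * 100
Total station capacity = 5 stations * 32 min = 160 min
Efficiency = 113 / 160 * 100 = 70.6%

70.6%


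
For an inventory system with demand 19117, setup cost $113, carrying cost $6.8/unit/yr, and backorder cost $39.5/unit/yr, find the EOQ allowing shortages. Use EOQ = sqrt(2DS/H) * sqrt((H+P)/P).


Formula: EOQ* = sqrt(2DS/H) * sqrt((H+P)/P)
Base EOQ = sqrt(2*19117*113/6.8) = 797.09 units
Correction = sqrt((6.8+39.5)/39.5) = 1.08266
EOQ* = 797.09 * 1.08266 = 863.0 units

863.0 units


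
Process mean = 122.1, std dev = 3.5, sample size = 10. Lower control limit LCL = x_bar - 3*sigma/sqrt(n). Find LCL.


LCL = 122.1 - 3 * 3.5 / sqrt(10)

118.78


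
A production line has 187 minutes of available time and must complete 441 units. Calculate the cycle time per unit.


Formula: CT = Available Time / Number of Units
CT = 187 min / 441 units
CT = 0.42 min/unit

0.42 min/unit


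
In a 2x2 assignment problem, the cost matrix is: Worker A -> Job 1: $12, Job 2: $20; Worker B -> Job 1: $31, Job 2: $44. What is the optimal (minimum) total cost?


Option 1: A->1 + B->2 = $12 + $44 = $56
Option 2: A->2 + B->1 = $20 + $31 = $51
Min cost = min($56, $51) = $51

$51


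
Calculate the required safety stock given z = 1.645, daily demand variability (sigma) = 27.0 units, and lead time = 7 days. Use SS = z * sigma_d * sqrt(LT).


Formula: SS = z * sigma_d * sqrt(LT)
sqrt(LT) = sqrt(7) = 2.6458
SS = 1.645 * 27.0 * 2.6458
SS = 117.5 units

117.5 units


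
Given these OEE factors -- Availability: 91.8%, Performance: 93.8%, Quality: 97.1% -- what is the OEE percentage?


Formula: OEE = Availability * Performance * Quality / 10000
A * P = 91.8% * 93.8% / 100 = 86.11%
OEE = 86.11% * 97.1% / 100 = 83.6%

83.6%


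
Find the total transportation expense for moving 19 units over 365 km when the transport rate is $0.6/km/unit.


TC = dist * cost * units = 365 * 0.6 * 19 = $4161.00

$4161.00


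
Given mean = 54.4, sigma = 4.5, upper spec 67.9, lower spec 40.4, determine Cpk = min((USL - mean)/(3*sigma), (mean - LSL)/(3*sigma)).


Cpu = (67.9 - 54.4) / (3 * 4.5) = 1.0
Cpl = (54.4 - 40.4) / (3 * 4.5) = 1.04
Cpk = min(1.0, 1.04) = 1.0

1.0


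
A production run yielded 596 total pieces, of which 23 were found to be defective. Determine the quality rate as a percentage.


Formula: Quality Rate = Good Pieces / Total Pieces * 100
Good pieces = 596 - 23 = 573
QR = 573 / 596 * 100 = 96.1%

96.1%


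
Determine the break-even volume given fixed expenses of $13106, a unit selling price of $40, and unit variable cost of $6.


Formula: BEQ = Fixed Costs / (Price - Variable Cost)
Contribution margin = $40 - $6 = $34/unit
BEQ = ceil($13106 / $34/unit) = ceil(385.47) = 386 units

386 units


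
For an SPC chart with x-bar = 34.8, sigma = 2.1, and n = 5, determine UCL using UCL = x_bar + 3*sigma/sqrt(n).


UCL = 34.8 + 3 * 2.1 / sqrt(5)

37.62


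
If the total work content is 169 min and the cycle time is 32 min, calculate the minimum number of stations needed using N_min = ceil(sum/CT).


Formula: N_min = ceil(Sum of Task Times / Cycle Time)
N_min = ceil(169 min / 32 min) = ceil(5.2812)
N_min = 6 stations

6


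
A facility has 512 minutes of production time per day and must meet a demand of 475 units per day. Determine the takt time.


Formula: Takt Time = Available Production Time / Customer Demand
Takt = 512 min/day / 475 units/day
Takt = 1.08 min/unit

1.08 min/unit


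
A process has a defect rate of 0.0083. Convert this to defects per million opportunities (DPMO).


DPMO = defect_rate * 1000000 = 0.0083 * 1000000

8300


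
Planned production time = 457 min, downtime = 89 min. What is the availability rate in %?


Formula: Availability = (Planned Time - Downtime) / Planned Time * 100
Uptime = 457 - 89 = 368 min
Availability = 368 / 457 * 100 = 80.5%

80.5%


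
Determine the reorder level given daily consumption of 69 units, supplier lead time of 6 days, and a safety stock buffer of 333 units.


Formula: ROP = (Daily Demand * Lead Time) + Safety Stock
Demand during lead time = 69 * 6 = 414 units
ROP = 414 + 333 = 747 units

747 units


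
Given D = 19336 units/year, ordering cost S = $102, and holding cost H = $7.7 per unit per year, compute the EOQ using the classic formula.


Formula: EOQ = sqrt(2 * D * S / H)
Numerator: 2 * 19336 * 102 = 3944544
2DS/H = 3944544 / 7.7 = 512278.4
EOQ = sqrt(512278.4) = 715.7 units

715.7 units


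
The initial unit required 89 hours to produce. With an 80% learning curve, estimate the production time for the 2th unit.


Formula: T_n = T_1 * (learning_rate)^(log2(n)) where learning_rate = rate/100
Doublings = log2(2) = 1
T_n = 89 * 0.8^1
T_n = 89 * 0.8 = 71.2 hours

71.2 hours


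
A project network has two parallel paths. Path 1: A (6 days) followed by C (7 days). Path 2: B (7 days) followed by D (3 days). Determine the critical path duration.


Path 1 = 6 + 7 = 13 days
Path 2 = 7 + 3 = 10 days
Duration = max(13, 10) = 13 days

13 days


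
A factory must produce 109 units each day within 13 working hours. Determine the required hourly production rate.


Formula: Production Rate = Daily Demand / Available Hours
Rate = 109 units/day / 13 hours/day
Rate = 8.4 units/hour

8.4 units/hour


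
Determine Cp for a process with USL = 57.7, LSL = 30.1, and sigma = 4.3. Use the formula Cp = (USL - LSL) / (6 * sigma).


Cp = (57.7 - 30.1) / (6 * 4.3)

1.07


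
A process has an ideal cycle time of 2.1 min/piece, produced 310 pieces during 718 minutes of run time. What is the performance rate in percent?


Formula: Performance = (Ideal CT * Total Count) / Run Time * 100
Ideal output time = 2.1 * 310 = 651.0 min
Performance = 651.0 / 718 * 100 = 90.7%

90.7%


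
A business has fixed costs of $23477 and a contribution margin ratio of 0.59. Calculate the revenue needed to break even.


Formula: BER = Fixed Costs / Contribution Margin Ratio
BER = $23477 / 0.59
BER = $39791.53 (to the nearest cent)

$39791.53


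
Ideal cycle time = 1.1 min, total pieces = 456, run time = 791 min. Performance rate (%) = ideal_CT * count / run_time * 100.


Formula: Performance = (Ideal CT * Total Count) / Run Time * 100
Ideal output time = 1.1 * 456 = 501.6 min
Performance = 501.6 / 791 * 100 = 63.4%

63.4%


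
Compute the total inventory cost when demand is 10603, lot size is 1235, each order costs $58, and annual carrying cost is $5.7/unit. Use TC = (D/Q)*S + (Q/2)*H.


TC = 10603/1235 * 58 + 1235/2 * 5.7

$4017.70


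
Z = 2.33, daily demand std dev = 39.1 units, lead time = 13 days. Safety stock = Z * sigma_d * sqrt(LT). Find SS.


Formula: SS = z * sigma_d * sqrt(LT)
sqrt(LT) = sqrt(13) = 3.6056
SS = 2.33 * 39.1 * 3.6056
SS = 328.5 units

328.5 units


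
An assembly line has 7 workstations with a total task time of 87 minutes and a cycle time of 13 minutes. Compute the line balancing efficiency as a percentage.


Formula: Efficiency = Sum of Task Times / (N_stations * CT) * 100
Total station capacity = 7 stations * 13 min = 91 min
Efficiency = 87 / 91 * 100 = 95.6%

95.6%


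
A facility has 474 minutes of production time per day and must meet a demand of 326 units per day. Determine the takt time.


Formula: Takt Time = Available Production Time / Customer Demand
Takt = 474 min/day / 326 units/day
Takt = 1.45 min/unit

1.45 min/unit


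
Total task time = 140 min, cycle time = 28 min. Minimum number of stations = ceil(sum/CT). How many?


Formula: N_min = ceil(Sum of Task Times / Cycle Time)
N_min = ceil(140 min / 28 min) = ceil(5.0)
N_min = 5 stations

5


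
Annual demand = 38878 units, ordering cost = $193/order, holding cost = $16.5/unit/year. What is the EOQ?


Formula: EOQ = sqrt(2 * D * S / H)
Numerator: 2 * 38878 * 193 = 15006908
2DS/H = 15006908 / 16.5 = 909509.6
EOQ = sqrt(909509.6) = 953.7 units

953.7 units


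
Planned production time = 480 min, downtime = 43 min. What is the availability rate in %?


Formula: Availability = (Planned Time - Downtime) / Planned Time * 100
Uptime = 480 - 43 = 437 min
Availability = 437 / 480 * 100 = 91.0%

91.0%


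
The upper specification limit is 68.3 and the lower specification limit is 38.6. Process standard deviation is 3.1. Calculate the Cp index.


Cp = (68.3 - 38.6) / (6 * 3.1)

1.6


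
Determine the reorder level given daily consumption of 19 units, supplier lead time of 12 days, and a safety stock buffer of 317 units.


Formula: ROP = (Daily Demand * Lead Time) + Safety Stock
Demand during lead time = 19 * 12 = 228 units
ROP = 228 + 317 = 545 units

545 units


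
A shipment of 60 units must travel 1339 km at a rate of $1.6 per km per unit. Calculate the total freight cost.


TC = dist * cost * units = 1339 * 1.6 * 60 = $128544.00

$128544.00


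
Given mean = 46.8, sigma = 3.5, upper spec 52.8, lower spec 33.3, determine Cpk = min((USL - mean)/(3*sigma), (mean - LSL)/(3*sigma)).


Cpu = (52.8 - 46.8) / (3 * 3.5) = 0.57
Cpl = (46.8 - 33.3) / (3 * 3.5) = 1.29
Cpk = min(0.57, 1.29) = 0.57

0.57


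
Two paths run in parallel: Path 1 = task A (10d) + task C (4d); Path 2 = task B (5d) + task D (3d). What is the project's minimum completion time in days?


Path 1 = 10 + 4 = 14 days
Path 2 = 5 + 3 = 8 days
Duration = max(14, 8) = 14 days

14 days


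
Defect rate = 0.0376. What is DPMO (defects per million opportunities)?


DPMO = defect_rate * 1000000 = 0.0376 * 1000000

37600


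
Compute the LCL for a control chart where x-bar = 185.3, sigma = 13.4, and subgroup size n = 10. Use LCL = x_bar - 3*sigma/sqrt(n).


LCL = 185.3 - 3 * 13.4 / sqrt(10)

172.59


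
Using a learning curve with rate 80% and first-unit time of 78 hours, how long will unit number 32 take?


Formula: T_n = T_1 * (learning_rate)^(log2(n)) where learning_rate = rate/100
Doublings = log2(32) = 5
T_n = 78 * 0.8^5
T_n = 78 * 0.3277 = 25.6 hours

25.6 hours


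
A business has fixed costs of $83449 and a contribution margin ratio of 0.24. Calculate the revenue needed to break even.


Formula: BER = Fixed Costs / Contribution Margin Ratio
BER = $83449 / 0.24
BER = $347704.17 (to the nearest cent)

$347704.17


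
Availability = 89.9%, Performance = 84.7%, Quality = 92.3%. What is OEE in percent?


Formula: OEE = Availability * Performance * Quality / 10000
A * P = 89.9% * 84.7% / 100 = 76.15%
OEE = 76.15% * 92.3% / 100 = 70.3%

70.3%


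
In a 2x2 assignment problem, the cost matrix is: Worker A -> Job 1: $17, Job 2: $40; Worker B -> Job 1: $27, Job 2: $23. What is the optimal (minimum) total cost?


Option 1: A->1 + B->2 = $17 + $23 = $40
Option 2: A->2 + B->1 = $40 + $27 = $67
Min cost = min($40, $67) = $40

$40


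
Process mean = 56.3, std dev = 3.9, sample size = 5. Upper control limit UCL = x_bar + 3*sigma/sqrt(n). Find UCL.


UCL = 56.3 + 3 * 3.9 / sqrt(5)

61.53


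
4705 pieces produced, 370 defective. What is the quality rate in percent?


Formula: Quality Rate = Good Pieces / Total Pieces * 100
Good pieces = 4705 - 370 = 4335
QR = 4335 / 4705 * 100 = 92.1%

92.1%


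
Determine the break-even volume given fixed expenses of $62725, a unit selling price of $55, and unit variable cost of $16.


Formula: BEQ = Fixed Costs / (Price - Variable Cost)
Contribution margin = $55 - $16 = $39/unit
BEQ = ceil($62725 / $39/unit) = ceil(1608.33) = 1609 units

1609 units


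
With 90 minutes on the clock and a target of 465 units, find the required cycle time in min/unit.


Formula: CT = Available Time / Number of Units
CT = 90 min / 465 units
CT = 0.19 min/unit

0.19 min/unit


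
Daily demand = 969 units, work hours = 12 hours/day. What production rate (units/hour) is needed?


Formula: Production Rate = Daily Demand / Available Hours
Rate = 969 units/day / 12 hours/day
Rate = 80.8 units/hour

80.8 units/hour


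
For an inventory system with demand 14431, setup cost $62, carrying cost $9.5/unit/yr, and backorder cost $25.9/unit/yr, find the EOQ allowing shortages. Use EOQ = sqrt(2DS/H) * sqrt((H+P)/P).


Formula: EOQ* = sqrt(2DS/H) * sqrt((H+P)/P)
Base EOQ = sqrt(2*14431*62/9.5) = 434.01 units
Correction = sqrt((9.5+25.9)/25.9) = 1.1691
EOQ* = 434.01 * 1.1691 = 507.4 units

507.4 units


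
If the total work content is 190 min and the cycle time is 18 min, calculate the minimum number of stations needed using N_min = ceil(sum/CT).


Formula: N_min = ceil(Sum of Task Times / Cycle Time)
N_min = ceil(190 min / 18 min) = ceil(10.5556)
N_min = 11 stations

11


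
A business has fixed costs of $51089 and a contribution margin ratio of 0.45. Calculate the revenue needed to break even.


Formula: BER = Fixed Costs / Contribution Margin Ratio
BER = $51089 / 0.45
BER = $113531.11 (to the nearest cent)

$113531.11


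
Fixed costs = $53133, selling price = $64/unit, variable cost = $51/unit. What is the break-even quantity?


Formula: BEQ = Fixed Costs / (Price - Variable Cost)
Contribution margin = $64 - $51 = $13/unit
BEQ = ceil($53133 / $13/unit) = ceil(4087.15) = 4088 units

4088 units


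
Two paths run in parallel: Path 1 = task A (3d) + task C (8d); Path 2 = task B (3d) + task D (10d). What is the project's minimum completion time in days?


Path 1 = 3 + 8 = 11 days
Path 2 = 3 + 10 = 13 days
Duration = max(11, 13) = 13 days

13 days


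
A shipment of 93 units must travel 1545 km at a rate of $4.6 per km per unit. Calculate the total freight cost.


TC = dist * cost * units = 1545 * 4.6 * 93 = $660951.00

$660951.00


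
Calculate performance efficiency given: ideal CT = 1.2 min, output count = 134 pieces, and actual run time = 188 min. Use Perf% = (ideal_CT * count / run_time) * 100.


Formula: Performance = (Ideal CT * Total Count) / Run Time * 100
Ideal output time = 1.2 * 134 = 160.8 min
Performance = 160.8 / 188 * 100 = 85.5%

85.5%


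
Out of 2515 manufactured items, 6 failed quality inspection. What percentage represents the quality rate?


Formula: Quality Rate = Good Pieces / Total Pieces * 100
Good pieces = 2515 - 6 = 2509
QR = 2509 / 2515 * 100 = 99.8%

99.8%


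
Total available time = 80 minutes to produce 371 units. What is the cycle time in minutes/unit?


Formula: CT = Available Time / Number of Units
CT = 80 min / 371 units
CT = 0.22 min/unit

0.22 min/unit


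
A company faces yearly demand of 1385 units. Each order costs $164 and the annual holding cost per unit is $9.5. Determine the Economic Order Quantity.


Formula: EOQ = sqrt(2 * D * S / H)
Numerator: 2 * 1385 * 164 = 454280
2DS/H = 454280 / 9.5 = 47818.9
EOQ = sqrt(47818.9) = 218.7 units

218.7 units


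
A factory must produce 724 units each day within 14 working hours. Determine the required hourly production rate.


Formula: Production Rate = Daily Demand / Available Hours
Rate = 724 units/day / 14 hours/day
Rate = 51.7 units/hour

51.7 units/hour


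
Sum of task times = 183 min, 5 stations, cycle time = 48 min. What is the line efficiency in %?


Formula: Efficiency = Sum of Task Times / (N_stations * CT) * 100
Total station capacity = 5 stations * 48 min = 240 min
Efficiency = 183 / 240 * 100 = 76.3%

76.3%


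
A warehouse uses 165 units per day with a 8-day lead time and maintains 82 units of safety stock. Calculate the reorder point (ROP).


Formula: ROP = (Daily Demand * Lead Time) + Safety Stock
Demand during lead time = 165 * 8 = 1320 units
ROP = 1320 + 82 = 1402 units

1402 units


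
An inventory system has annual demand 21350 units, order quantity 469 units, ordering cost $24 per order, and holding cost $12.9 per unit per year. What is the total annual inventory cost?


TC = 21350/469 * 24 + 469/2 * 12.9

$4117.59


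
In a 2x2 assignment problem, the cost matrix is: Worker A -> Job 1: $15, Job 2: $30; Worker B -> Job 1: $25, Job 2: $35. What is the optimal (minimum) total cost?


Option 1: A->1 + B->2 = $15 + $35 = $50
Option 2: A->2 + B->1 = $30 + $25 = $55
Min cost = min($50, $55) = $50

$50


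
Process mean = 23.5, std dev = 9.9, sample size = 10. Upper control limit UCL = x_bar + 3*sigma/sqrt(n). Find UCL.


UCL = 23.5 + 3 * 9.9 / sqrt(10)

32.89


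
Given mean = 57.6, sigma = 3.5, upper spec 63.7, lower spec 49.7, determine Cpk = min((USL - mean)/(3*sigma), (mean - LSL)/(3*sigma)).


Cpu = (63.7 - 57.6) / (3 * 3.5) = 0.58
Cpl = (57.6 - 49.7) / (3 * 3.5) = 0.75
Cpk = min(0.58, 0.75) = 0.58

0.58


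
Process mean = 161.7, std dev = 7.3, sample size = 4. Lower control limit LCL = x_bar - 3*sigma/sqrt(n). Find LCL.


LCL = 161.7 - 3 * 7.3 / sqrt(4)

150.75


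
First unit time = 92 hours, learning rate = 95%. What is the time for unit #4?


Formula: T_n = T_1 * (learning_rate)^(log2(n)) where learning_rate = rate/100
Doublings = log2(4) = 2
T_n = 92 * 0.95^2
T_n = 92 * 0.9025 = 83.0 hours

83.0 hours


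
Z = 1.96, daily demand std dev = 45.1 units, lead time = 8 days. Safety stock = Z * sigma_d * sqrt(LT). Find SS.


Formula: SS = z * sigma_d * sqrt(LT)
sqrt(LT) = sqrt(8) = 2.8284
SS = 1.96 * 45.1 * 2.8284
SS = 250.0 units

250.0 units


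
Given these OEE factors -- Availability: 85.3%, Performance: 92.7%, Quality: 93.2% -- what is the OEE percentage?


Formula: OEE = Availability * Performance * Quality / 10000
A * P = 85.3% * 92.7% / 100 = 79.07%
OEE = 79.07% * 93.2% / 100 = 73.7%

73.7%


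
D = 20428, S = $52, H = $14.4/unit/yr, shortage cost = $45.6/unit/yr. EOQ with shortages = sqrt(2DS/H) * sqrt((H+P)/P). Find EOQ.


Formula: EOQ* = sqrt(2DS/H) * sqrt((H+P)/P)
Base EOQ = sqrt(2*20428*52/14.4) = 384.1 units
Correction = sqrt((14.4+45.6)/45.6) = 1.14708
EOQ* = 384.1 * 1.14708 = 440.6 units

440.6 units


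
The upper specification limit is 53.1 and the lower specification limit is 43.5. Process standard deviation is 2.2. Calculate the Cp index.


Cp = (53.1 - 43.5) / (6 * 2.2)

0.73


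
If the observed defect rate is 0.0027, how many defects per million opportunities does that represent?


DPMO = defect_rate * 1000000 = 0.0027 * 1000000

2700


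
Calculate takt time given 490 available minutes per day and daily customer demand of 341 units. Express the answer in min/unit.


Formula: Takt Time = Available Production Time / Customer Demand
Takt = 490 min/day / 341 units/day
Takt = 1.44 min/unit

1.44 min/unit


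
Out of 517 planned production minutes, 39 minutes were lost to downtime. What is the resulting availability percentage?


Formula: Availability = (Planned Time - Downtime) / Planned Time * 100
Uptime = 517 - 39 = 478 min
Availability = 478 / 517 * 100 = 92.5%

92.5%


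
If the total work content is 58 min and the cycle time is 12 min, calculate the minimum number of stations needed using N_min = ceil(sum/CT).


Formula: N_min = ceil(Sum of Task Times / Cycle Time)
N_min = ceil(58 min / 12 min) = ceil(4.8333)
N_min = 5 stations

5


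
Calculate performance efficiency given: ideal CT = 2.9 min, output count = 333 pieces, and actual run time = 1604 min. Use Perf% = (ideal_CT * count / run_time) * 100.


Formula: Performance = (Ideal CT * Total Count) / Run Time * 100
Ideal output time = 2.9 * 333 = 965.7 min
Performance = 965.7 / 1604 * 100 = 60.2%

60.2%


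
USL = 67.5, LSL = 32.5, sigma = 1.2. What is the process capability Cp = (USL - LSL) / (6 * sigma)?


Cp = (67.5 - 32.5) / (6 * 1.2)

4.86


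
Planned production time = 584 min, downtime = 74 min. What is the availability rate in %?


Formula: Availability = (Planned Time - Downtime) / Planned Time * 100
Uptime = 584 - 74 = 510 min
Availability = 510 / 584 * 100 = 87.3%

87.3%


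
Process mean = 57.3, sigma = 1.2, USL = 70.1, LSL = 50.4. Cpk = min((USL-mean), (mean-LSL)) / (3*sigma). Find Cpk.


Cpu = (70.1 - 57.3) / (3 * 1.2) = 3.56
Cpl = (57.3 - 50.4) / (3 * 1.2) = 1.92
Cpk = min(3.56, 1.92) = 1.92

1.92


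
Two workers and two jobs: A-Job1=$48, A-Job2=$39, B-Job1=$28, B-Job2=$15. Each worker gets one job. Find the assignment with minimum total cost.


Option 1: A->1 + B->2 = $48 + $15 = $63
Option 2: A->2 + B->1 = $39 + $28 = $67
Min cost = min($63, $67) = $63

$63


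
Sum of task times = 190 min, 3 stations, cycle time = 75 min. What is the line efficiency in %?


Formula: Efficiency = Sum of Task Times / (N_stations * CT) * 100
Total station capacity = 3 stations * 75 min = 225 min
Efficiency = 190 / 225 * 100 = 84.4%

84.4%


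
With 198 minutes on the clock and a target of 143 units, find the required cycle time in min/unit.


Formula: CT = Available Time / Number of Units
CT = 198 min / 143 units
CT = 1.38 min/unit

1.38 min/unit


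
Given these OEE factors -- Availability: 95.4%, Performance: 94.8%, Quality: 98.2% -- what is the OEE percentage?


Formula: OEE = Availability * Performance * Quality / 10000
A * P = 95.4% * 94.8% / 100 = 90.44%
OEE = 90.44% * 98.2% / 100 = 88.8%

88.8%


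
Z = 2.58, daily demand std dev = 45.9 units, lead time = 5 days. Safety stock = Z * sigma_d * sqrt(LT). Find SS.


Formula: SS = z * sigma_d * sqrt(LT)
sqrt(LT) = sqrt(5) = 2.2361
SS = 2.58 * 45.9 * 2.2361
SS = 264.8 units

264.8 units


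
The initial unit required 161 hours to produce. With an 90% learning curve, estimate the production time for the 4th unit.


Formula: T_n = T_1 * (learning_rate)^(log2(n)) where learning_rate = rate/100
Doublings = log2(4) = 2
T_n = 161 * 0.9^2
T_n = 161 * 0.81 = 130.4 hours

130.4 hours


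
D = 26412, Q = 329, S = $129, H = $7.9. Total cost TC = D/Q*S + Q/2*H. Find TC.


TC = 26412/329 * 129 + 329/2 * 7.9

$11655.62


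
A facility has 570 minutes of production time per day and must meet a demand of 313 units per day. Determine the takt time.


Formula: Takt Time = Available Production Time / Customer Demand
Takt = 570 min/day / 313 units/day
Takt = 1.82 min/unit

1.82 min/unit


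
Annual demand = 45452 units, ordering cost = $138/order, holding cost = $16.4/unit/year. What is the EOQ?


Formula: EOQ = sqrt(2 * D * S / H)
Numerator: 2 * 45452 * 138 = 12544752
2DS/H = 12544752 / 16.4 = 764923.9
EOQ = sqrt(764923.9) = 874.6 units

874.6 units


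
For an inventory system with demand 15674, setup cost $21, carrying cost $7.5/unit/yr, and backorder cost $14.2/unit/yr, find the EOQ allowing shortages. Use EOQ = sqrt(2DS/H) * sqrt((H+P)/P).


Formula: EOQ* = sqrt(2DS/H) * sqrt((H+P)/P)
Base EOQ = sqrt(2*15674*21/7.5) = 296.27 units
Correction = sqrt((7.5+14.2)/14.2) = 1.23619
EOQ* = 296.27 * 1.23619 = 366.2 units

366.2 units


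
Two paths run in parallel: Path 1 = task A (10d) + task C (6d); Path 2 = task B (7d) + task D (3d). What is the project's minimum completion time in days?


Path 1 = 10 + 6 = 16 days
Path 2 = 7 + 3 = 10 days
Duration = max(16, 10) = 16 days

16 days


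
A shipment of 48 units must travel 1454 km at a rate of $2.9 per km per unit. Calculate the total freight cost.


TC = dist * cost * units = 1454 * 2.9 * 48 = $202396.80

$202396.80


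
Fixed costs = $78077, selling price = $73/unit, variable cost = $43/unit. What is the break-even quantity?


Formula: BEQ = Fixed Costs / (Price - Variable Cost)
Contribution margin = $73 - $43 = $30/unit
BEQ = ceil($78077 / $30/unit) = ceil(2602.57) = 2603 units

2603 units


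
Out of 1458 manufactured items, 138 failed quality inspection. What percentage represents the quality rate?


Formula: Quality Rate = Good Pieces / Total Pieces * 100
Good pieces = 1458 - 138 = 1320
QR = 1320 / 1458 * 100 = 90.5%

90.5%


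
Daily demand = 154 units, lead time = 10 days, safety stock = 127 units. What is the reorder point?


Formula: ROP = (Daily Demand * Lead Time) + Safety Stock
Demand during lead time = 154 * 10 = 1540 units
ROP = 1540 + 127 = 1667 units

1667 units


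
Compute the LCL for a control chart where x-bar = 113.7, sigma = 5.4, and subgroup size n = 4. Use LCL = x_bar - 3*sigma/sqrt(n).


LCL = 113.7 - 3 * 5.4 / sqrt(4)

105.6


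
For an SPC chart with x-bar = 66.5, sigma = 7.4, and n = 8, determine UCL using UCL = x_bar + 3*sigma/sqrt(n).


UCL = 66.5 + 3 * 7.4 / sqrt(8)

74.35


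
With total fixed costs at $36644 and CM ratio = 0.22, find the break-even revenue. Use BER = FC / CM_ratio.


Formula: BER = Fixed Costs / Contribution Margin Ratio
BER = $36644 / 0.22
BER = $166563.64 (to the nearest cent)

$166563.64


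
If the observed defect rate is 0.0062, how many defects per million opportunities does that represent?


DPMO = defect_rate * 1000000 = 0.0062 * 1000000

6200


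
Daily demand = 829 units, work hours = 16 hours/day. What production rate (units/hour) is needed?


Formula: Production Rate = Daily Demand / Available Hours
Rate = 829 units/day / 16 hours/day
Rate = 51.8 units/hour

51.8 units/hour


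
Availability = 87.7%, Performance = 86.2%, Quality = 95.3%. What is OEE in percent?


Formula: OEE = Availability * Performance * Quality / 10000
A * P = 87.7% * 86.2% / 100 = 75.6%
OEE = 75.6% * 95.3% / 100 = 72.0%

72.0%


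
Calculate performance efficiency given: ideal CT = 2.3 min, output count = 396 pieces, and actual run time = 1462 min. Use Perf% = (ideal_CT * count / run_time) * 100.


Formula: Performance = (Ideal CT * Total Count) / Run Time * 100
Ideal output time = 2.3 * 396 = 910.8 min
Performance = 910.8 / 1462 * 100 = 62.3%

62.3%


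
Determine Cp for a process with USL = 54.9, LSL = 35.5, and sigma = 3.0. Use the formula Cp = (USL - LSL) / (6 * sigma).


Cp = (54.9 - 35.5) / (6 * 3.0)

1.08


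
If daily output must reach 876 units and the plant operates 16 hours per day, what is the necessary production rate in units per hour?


Formula: Production Rate = Daily Demand / Available Hours
Rate = 876 units/day / 16 hours/day
Rate = 54.8 units/hour

54.8 units/hour


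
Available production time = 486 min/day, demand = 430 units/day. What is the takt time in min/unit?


Formula: Takt Time = Available Production Time / Customer Demand
Takt = 486 min/day / 430 units/day
Takt = 1.13 min/unit

1.13 min/unit


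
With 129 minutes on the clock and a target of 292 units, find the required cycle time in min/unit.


Formula: CT = Available Time / Number of Units
CT = 129 min / 292 units
CT = 0.44 min/unit

0.44 min/unit


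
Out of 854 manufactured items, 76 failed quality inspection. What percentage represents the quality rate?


Formula: Quality Rate = Good Pieces / Total Pieces * 100
Good pieces = 854 - 76 = 778
QR = 778 / 854 * 100 = 91.1%

91.1%


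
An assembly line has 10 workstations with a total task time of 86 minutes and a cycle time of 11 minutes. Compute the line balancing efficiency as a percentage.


Formula: Efficiency = Sum of Task Times / (N_stations * CT) * 100
Total station capacity = 10 stations * 11 min = 110 min
Efficiency = 86 / 110 * 100 = 78.2%

78.2%


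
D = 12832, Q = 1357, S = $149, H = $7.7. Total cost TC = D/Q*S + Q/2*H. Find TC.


TC = 12832/1357 * 149 + 1357/2 * 7.7

$6633.42
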